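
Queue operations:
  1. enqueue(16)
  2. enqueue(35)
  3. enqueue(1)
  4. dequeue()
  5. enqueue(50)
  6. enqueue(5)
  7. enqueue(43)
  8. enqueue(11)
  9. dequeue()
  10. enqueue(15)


enqueue(16) -> [16]
enqueue(35) -> [16, 35]
enqueue(1) -> [16, 35, 1]
dequeue()->16, [35, 1]
enqueue(50) -> [35, 1, 50]
enqueue(5) -> [35, 1, 50, 5]
enqueue(43) -> [35, 1, 50, 5, 43]
enqueue(11) -> [35, 1, 50, 5, 43, 11]
dequeue()->35, [1, 50, 5, 43, 11]
enqueue(15) -> [1, 50, 5, 43, 11, 15]

Final queue: [1, 50, 5, 43, 11, 15]


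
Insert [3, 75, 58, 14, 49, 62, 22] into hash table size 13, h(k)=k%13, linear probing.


Insert 3: h=3 -> slot 3
Insert 75: h=10 -> slot 10
Insert 58: h=6 -> slot 6
Insert 14: h=1 -> slot 1
Insert 49: h=10, 1 probes -> slot 11
Insert 62: h=10, 2 probes -> slot 12
Insert 22: h=9 -> slot 9

Table: [None, 14, None, 3, None, None, 58, None, None, 22, 75, 49, 62]


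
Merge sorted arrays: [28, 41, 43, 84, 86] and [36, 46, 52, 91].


Take 28 from A
Take 36 from B
Take 41 from A
Take 43 from A
Take 46 from B
Take 52 from B
Take 84 from A
Take 86 from A

Merged: [28, 36, 41, 43, 46, 52, 84, 86, 91]


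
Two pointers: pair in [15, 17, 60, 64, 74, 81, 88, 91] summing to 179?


lo=0(15)+hi=7(91)=106
lo=1(17)+hi=7(91)=108
lo=2(60)+hi=7(91)=151
lo=3(64)+hi=7(91)=155
lo=4(74)+hi=7(91)=165
lo=5(81)+hi=7(91)=172
lo=6(88)+hi=7(91)=179

Yes: 88+91=179


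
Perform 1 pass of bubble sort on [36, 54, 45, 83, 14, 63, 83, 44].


Initial: [36, 54, 45, 83, 14, 63, 83, 44]
Pass 1: [36, 45, 54, 14, 63, 83, 44, 83] (4 swaps)

After 1 pass: [36, 45, 54, 14, 63, 83, 44, 83]


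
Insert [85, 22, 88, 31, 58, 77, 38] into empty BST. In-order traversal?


Insert 85: root
Insert 22: L from 85
Insert 88: R from 85
Insert 31: L from 85 -> R from 22
Insert 58: L from 85 -> R from 22 -> R from 31
Insert 77: L from 85 -> R from 22 -> R from 31 -> R from 58
Insert 38: L from 85 -> R from 22 -> R from 31 -> L from 58

In-order: [22, 31, 38, 58, 77, 85, 88]


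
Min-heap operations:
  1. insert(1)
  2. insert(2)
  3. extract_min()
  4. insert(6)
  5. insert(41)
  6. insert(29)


insert(1) -> [1]
insert(2) -> [1, 2]
extract_min()->1, [2]
insert(6) -> [2, 6]
insert(41) -> [2, 6, 41]
insert(29) -> [2, 6, 41, 29]

Final heap: [2, 6, 41, 29]


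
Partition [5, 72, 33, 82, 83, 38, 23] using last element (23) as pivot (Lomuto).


Pivot: 23
  5 <= 23: advance i (no swap)
Place pivot at 1: [5, 23, 33, 82, 83, 38, 72]

Partitioned: [5, 23, 33, 82, 83, 38, 72]


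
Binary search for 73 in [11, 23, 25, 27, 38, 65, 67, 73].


Step 1: lo=0, hi=7, mid=3, val=27
Step 2: lo=4, hi=7, mid=5, val=65
Step 3: lo=6, hi=7, mid=6, val=67
Step 4: lo=7, hi=7, mid=7, val=73

Found at index 7


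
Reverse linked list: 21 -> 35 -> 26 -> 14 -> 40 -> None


Step 1: curr=21, set curr.next=prev(None) | reversed so far: 21
Step 2: curr=35, set curr.next=prev(21) | reversed so far: 35 -> 21
Step 3: curr=26, set curr.next=prev(35) | reversed so far: 26 -> 35 -> 21
Step 4: curr=14, set curr.next=prev(26) | reversed so far: 14 -> 26 -> 35 -> 21
Step 5: curr=40, set curr.next=prev(14) | reversed so far: 40 -> 14 -> 26 -> 35 -> 21

40 -> 14 -> 26 -> 35 -> 21 -> None


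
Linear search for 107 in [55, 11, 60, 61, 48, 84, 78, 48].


i=0: 55!=107
i=1: 11!=107
i=2: 60!=107
i=3: 61!=107
i=4: 48!=107
i=5: 84!=107
i=6: 78!=107
i=7: 48!=107

Not found, 8 comps


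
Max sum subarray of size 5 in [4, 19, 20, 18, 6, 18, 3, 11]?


[0:5]: 67
[1:6]: 81
[2:7]: 65
[3:8]: 56

Max: 81 at [1:6]


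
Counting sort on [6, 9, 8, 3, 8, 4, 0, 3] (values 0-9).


Input: [6, 9, 8, 3, 8, 4, 0, 3]
Counts: [1, 0, 0, 2, 1, 0, 1, 0, 2, 1]

Sorted: [0, 3, 3, 4, 6, 8, 8, 9]


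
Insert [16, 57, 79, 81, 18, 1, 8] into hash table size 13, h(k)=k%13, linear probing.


Insert 16: h=3 -> slot 3
Insert 57: h=5 -> slot 5
Insert 79: h=1 -> slot 1
Insert 81: h=3, 1 probes -> slot 4
Insert 18: h=5, 1 probes -> slot 6
Insert 1: h=1, 1 probes -> slot 2
Insert 8: h=8 -> slot 8

Table: [None, 79, 1, 16, 81, 57, 18, None, 8, None, None, None, None]


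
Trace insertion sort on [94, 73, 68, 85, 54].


Initial: [94, 73, 68, 85, 54]
Insert 73: [73, 94, 68, 85, 54]
Insert 68: [68, 73, 94, 85, 54]
Insert 85: [68, 73, 85, 94, 54]
Insert 54: [54, 68, 73, 85, 94]

Sorted: [54, 68, 73, 85, 94]


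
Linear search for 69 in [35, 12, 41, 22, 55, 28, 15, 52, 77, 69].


i=0: 35!=69
i=1: 12!=69
i=2: 41!=69
i=3: 22!=69
i=4: 55!=69
i=5: 28!=69
i=6: 15!=69
i=7: 52!=69
i=8: 77!=69
i=9: 69==69 found!

Found at 9, 10 comps


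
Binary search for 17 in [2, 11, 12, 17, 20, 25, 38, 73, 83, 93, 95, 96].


Step 1: lo=0, hi=11, mid=5, val=25
Step 2: lo=0, hi=4, mid=2, val=12
Step 3: lo=3, hi=4, mid=3, val=17

Found at index 3


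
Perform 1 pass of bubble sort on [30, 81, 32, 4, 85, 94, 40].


Initial: [30, 81, 32, 4, 85, 94, 40]
Pass 1: [30, 32, 4, 81, 85, 40, 94] (3 swaps)

After 1 pass: [30, 32, 4, 81, 85, 40, 94]


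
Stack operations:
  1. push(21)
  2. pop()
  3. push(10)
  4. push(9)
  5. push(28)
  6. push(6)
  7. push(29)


push(21) -> [21]
pop()->21, []
push(10) -> [10]
push(9) -> [10, 9]
push(28) -> [10, 9, 28]
push(6) -> [10, 9, 28, 6]
push(29) -> [10, 9, 28, 6, 29]

Final stack: [10, 9, 28, 6, 29]


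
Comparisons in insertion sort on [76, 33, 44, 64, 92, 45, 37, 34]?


Algorithm: insertion sort
Input: [76, 33, 44, 64, 92, 45, 37, 34]
Sorted: [33, 34, 37, 44, 45, 64, 76, 92]

23


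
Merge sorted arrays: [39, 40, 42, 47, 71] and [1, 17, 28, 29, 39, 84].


Take 1 from B
Take 17 from B
Take 28 from B
Take 29 from B
Take 39 from A
Take 39 from B
Take 40 from A
Take 42 from A
Take 47 from A
Take 71 from A

Merged: [1, 17, 28, 29, 39, 39, 40, 42, 47, 71, 84]


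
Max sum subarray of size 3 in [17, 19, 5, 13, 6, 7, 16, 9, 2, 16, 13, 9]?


[0:3]: 41
[1:4]: 37
[2:5]: 24
[3:6]: 26
[4:7]: 29
[5:8]: 32
[6:9]: 27
[7:10]: 27
[8:11]: 31
[9:12]: 38

Max: 41 at [0:3]


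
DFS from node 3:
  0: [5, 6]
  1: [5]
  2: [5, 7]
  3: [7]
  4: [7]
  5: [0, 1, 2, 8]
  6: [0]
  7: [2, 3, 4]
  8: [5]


Visit 3, push [7]
Visit 7, push [4, 2]
Visit 2, push [5]
Visit 5, push [8, 1, 0]
Visit 0, push [6]
Visit 6, push []
Visit 1, push []
Visit 8, push []
Visit 4, push []

DFS order: [3, 7, 2, 5, 0, 6, 1, 8, 4]


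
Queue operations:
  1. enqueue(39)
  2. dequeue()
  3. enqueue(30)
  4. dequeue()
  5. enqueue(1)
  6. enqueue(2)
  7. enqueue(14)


enqueue(39) -> [39]
dequeue()->39, []
enqueue(30) -> [30]
dequeue()->30, []
enqueue(1) -> [1]
enqueue(2) -> [1, 2]
enqueue(14) -> [1, 2, 14]

Final queue: [1, 2, 14]


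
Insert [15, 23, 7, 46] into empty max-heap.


Insert 15: [15]
Insert 23: [23, 15]
Insert 7: [23, 15, 7]
Insert 46: [46, 23, 7, 15]

Final heap: [46, 23, 7, 15]


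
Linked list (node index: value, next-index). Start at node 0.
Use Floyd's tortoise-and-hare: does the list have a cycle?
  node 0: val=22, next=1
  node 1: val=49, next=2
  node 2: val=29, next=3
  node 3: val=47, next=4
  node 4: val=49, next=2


Floyd's tortoise (slow, +1) and hare (fast, +2):
  init: slow=0, fast=0
  step 1: slow=1, fast=2
  step 2: slow=2, fast=4
  step 3: slow=3, fast=3
  slow == fast at node 3: cycle detected

Cycle: yes


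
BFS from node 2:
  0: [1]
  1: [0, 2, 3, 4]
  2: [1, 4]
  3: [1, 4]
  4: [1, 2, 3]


Visit 2, enqueue [1, 4]
Visit 1, enqueue [0, 3]
Visit 4, enqueue []
Visit 0, enqueue []
Visit 3, enqueue []

BFS order: [2, 1, 4, 0, 3]


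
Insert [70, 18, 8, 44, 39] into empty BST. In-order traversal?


Insert 70: root
Insert 18: L from 70
Insert 8: L from 70 -> L from 18
Insert 44: L from 70 -> R from 18
Insert 39: L from 70 -> R from 18 -> L from 44

In-order: [8, 18, 39, 44, 70]


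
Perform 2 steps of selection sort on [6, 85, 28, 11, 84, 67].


Initial: [6, 85, 28, 11, 84, 67]
Step 1: min=6 at 0
  Swap: [6, 85, 28, 11, 84, 67]
Step 2: min=11 at 3
  Swap: [6, 11, 28, 85, 84, 67]

After 2 steps: [6, 11, 28, 85, 84, 67]


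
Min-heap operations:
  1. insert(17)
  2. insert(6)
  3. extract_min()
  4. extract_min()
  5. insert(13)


insert(17) -> [17]
insert(6) -> [6, 17]
extract_min()->6, [17]
extract_min()->17, []
insert(13) -> [13]

Final heap: [13]


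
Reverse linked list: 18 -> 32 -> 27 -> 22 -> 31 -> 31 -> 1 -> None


Step 1: curr=18, set curr.next=prev(None) | reversed so far: 18
Step 2: curr=32, set curr.next=prev(18) | reversed so far: 32 -> 18
Step 3: curr=27, set curr.next=prev(32) | reversed so far: 27 -> 32 -> 18
Step 4: curr=22, set curr.next=prev(27) | reversed so far: 22 -> 27 -> 32 -> 18
Step 5: curr=31, set curr.next=prev(22) | reversed so far: 31 -> 22 -> 27 -> 32 -> 18
Step 6: curr=31, set curr.next=prev(31) | reversed so far: 31 -> 31 -> 22 -> 27 -> 32 -> 18
Step 7: curr=1, set curr.next=prev(31) | reversed so far: 1 -> 31 -> 31 -> 22 -> 27 -> 32 -> 18

1 -> 31 -> 31 -> 22 -> 27 -> 32 -> 18 -> None


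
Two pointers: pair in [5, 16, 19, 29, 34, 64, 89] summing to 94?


lo=0(5)+hi=6(89)=94

Yes: 5+89=94


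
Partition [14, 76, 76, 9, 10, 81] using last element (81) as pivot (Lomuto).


Pivot: 81
  14 <= 81: advance i (no swap)
  76 <= 81: advance i (no swap)
  76 <= 81: advance i (no swap)
  9 <= 81: advance i (no swap)
  10 <= 81: advance i (no swap)
Place pivot at 5: [14, 76, 76, 9, 10, 81]

Partitioned: [14, 76, 76, 9, 10, 81]


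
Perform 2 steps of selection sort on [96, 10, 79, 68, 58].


Initial: [96, 10, 79, 68, 58]
Step 1: min=10 at 1
  Swap: [10, 96, 79, 68, 58]
Step 2: min=58 at 4
  Swap: [10, 58, 79, 68, 96]

After 2 steps: [10, 58, 79, 68, 96]


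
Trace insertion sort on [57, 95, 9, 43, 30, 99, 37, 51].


Initial: [57, 95, 9, 43, 30, 99, 37, 51]
Insert 95: [57, 95, 9, 43, 30, 99, 37, 51]
Insert 9: [9, 57, 95, 43, 30, 99, 37, 51]
Insert 43: [9, 43, 57, 95, 30, 99, 37, 51]
Insert 30: [9, 30, 43, 57, 95, 99, 37, 51]
Insert 99: [9, 30, 43, 57, 95, 99, 37, 51]
Insert 37: [9, 30, 37, 43, 57, 95, 99, 51]
Insert 51: [9, 30, 37, 43, 51, 57, 95, 99]

Sorted: [9, 30, 37, 43, 51, 57, 95, 99]


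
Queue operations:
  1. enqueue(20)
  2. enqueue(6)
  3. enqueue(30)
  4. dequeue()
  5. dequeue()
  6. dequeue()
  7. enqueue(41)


enqueue(20) -> [20]
enqueue(6) -> [20, 6]
enqueue(30) -> [20, 6, 30]
dequeue()->20, [6, 30]
dequeue()->6, [30]
dequeue()->30, []
enqueue(41) -> [41]

Final queue: [41]


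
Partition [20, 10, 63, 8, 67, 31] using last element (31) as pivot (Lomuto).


Pivot: 31
  20 <= 31: advance i (no swap)
  10 <= 31: advance i (no swap)
  8 <= 31: swap -> [20, 10, 8, 63, 67, 31]
Place pivot at 3: [20, 10, 8, 31, 67, 63]

Partitioned: [20, 10, 8, 31, 67, 63]


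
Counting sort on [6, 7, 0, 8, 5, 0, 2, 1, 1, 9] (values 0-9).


Input: [6, 7, 0, 8, 5, 0, 2, 1, 1, 9]
Counts: [2, 2, 1, 0, 0, 1, 1, 1, 1, 1]

Sorted: [0, 0, 1, 1, 2, 5, 6, 7, 8, 9]


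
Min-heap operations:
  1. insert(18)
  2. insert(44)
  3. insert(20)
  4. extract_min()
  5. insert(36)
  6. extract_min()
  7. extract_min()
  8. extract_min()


insert(18) -> [18]
insert(44) -> [18, 44]
insert(20) -> [18, 44, 20]
extract_min()->18, [20, 44]
insert(36) -> [20, 44, 36]
extract_min()->20, [36, 44]
extract_min()->36, [44]
extract_min()->44, []

Final heap: []


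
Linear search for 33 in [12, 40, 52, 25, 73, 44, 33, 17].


i=0: 12!=33
i=1: 40!=33
i=2: 52!=33
i=3: 25!=33
i=4: 73!=33
i=5: 44!=33
i=6: 33==33 found!

Found at 6, 7 comps


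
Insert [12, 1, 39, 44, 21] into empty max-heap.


Insert 12: [12]
Insert 1: [12, 1]
Insert 39: [39, 1, 12]
Insert 44: [44, 39, 12, 1]
Insert 21: [44, 39, 12, 1, 21]

Final heap: [44, 39, 12, 1, 21]


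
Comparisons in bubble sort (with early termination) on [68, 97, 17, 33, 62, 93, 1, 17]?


Algorithm: bubble sort (with early termination)
Input: [68, 97, 17, 33, 62, 93, 1, 17]
Sorted: [1, 17, 17, 33, 62, 68, 93, 97]

28


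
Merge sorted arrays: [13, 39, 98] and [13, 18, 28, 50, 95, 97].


Take 13 from A
Take 13 from B
Take 18 from B
Take 28 from B
Take 39 from A
Take 50 from B
Take 95 from B
Take 97 from B

Merged: [13, 13, 18, 28, 39, 50, 95, 97, 98]


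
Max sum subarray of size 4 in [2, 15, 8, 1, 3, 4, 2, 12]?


[0:4]: 26
[1:5]: 27
[2:6]: 16
[3:7]: 10
[4:8]: 21

Max: 27 at [1:5]


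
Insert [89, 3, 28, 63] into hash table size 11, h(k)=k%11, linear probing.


Insert 89: h=1 -> slot 1
Insert 3: h=3 -> slot 3
Insert 28: h=6 -> slot 6
Insert 63: h=8 -> slot 8

Table: [None, 89, None, 3, None, None, 28, None, 63, None, None]


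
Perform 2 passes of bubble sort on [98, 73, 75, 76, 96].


Initial: [98, 73, 75, 76, 96]
Pass 1: [73, 75, 76, 96, 98] (4 swaps)
Pass 2: [73, 75, 76, 96, 98] (0 swaps)

After 2 passes: [73, 75, 76, 96, 98]


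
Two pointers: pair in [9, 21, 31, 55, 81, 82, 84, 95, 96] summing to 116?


lo=0(9)+hi=8(96)=105
lo=1(21)+hi=8(96)=117
lo=1(21)+hi=7(95)=116

Yes: 21+95=116


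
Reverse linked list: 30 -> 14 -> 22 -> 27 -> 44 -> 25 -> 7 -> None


Step 1: curr=30, set curr.next=prev(None) | reversed so far: 30
Step 2: curr=14, set curr.next=prev(30) | reversed so far: 14 -> 30
Step 3: curr=22, set curr.next=prev(14) | reversed so far: 22 -> 14 -> 30
Step 4: curr=27, set curr.next=prev(22) | reversed so far: 27 -> 22 -> 14 -> 30
Step 5: curr=44, set curr.next=prev(27) | reversed so far: 44 -> 27 -> 22 -> 14 -> 30
Step 6: curr=25, set curr.next=prev(44) | reversed so far: 25 -> 44 -> 27 -> 22 -> 14 -> 30
Step 7: curr=7, set curr.next=prev(25) | reversed so far: 7 -> 25 -> 44 -> 27 -> 22 -> 14 -> 30

7 -> 25 -> 44 -> 27 -> 22 -> 14 -> 30 -> None


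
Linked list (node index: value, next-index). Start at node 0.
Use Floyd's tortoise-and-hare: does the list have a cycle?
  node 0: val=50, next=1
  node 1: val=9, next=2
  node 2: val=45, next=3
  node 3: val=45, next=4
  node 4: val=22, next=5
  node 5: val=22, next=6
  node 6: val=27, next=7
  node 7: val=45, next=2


Floyd's tortoise (slow, +1) and hare (fast, +2):
  init: slow=0, fast=0
  step 1: slow=1, fast=2
  step 2: slow=2, fast=4
  step 3: slow=3, fast=6
  step 4: slow=4, fast=2
  step 5: slow=5, fast=4
  step 6: slow=6, fast=6
  slow == fast at node 6: cycle detected

Cycle: yes


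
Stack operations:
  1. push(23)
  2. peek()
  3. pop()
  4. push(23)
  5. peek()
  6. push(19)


push(23) -> [23]
peek()->23
pop()->23, []
push(23) -> [23]
peek()->23
push(19) -> [23, 19]

Final stack: [23, 19]


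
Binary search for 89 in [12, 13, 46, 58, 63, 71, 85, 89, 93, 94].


Step 1: lo=0, hi=9, mid=4, val=63
Step 2: lo=5, hi=9, mid=7, val=89

Found at index 7


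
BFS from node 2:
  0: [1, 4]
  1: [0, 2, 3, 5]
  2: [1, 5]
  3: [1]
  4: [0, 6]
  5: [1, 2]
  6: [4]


Visit 2, enqueue [1, 5]
Visit 1, enqueue [0, 3]
Visit 5, enqueue []
Visit 0, enqueue [4]
Visit 3, enqueue []
Visit 4, enqueue [6]
Visit 6, enqueue []

BFS order: [2, 1, 5, 0, 3, 4, 6]


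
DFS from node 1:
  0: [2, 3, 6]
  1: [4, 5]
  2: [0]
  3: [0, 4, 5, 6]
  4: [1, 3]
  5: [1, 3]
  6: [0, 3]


Visit 1, push [5, 4]
Visit 4, push [3]
Visit 3, push [6, 5, 0]
Visit 0, push [6, 2]
Visit 2, push []
Visit 6, push []
Visit 5, push []

DFS order: [1, 4, 3, 0, 2, 6, 5]


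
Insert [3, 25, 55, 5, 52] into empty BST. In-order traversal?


Insert 3: root
Insert 25: R from 3
Insert 55: R from 3 -> R from 25
Insert 5: R from 3 -> L from 25
Insert 52: R from 3 -> R from 25 -> L from 55

In-order: [3, 5, 25, 52, 55]


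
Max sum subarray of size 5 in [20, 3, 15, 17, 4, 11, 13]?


[0:5]: 59
[1:6]: 50
[2:7]: 60

Max: 60 at [2:7]


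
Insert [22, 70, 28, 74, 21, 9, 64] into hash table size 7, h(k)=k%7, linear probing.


Insert 22: h=1 -> slot 1
Insert 70: h=0 -> slot 0
Insert 28: h=0, 2 probes -> slot 2
Insert 74: h=4 -> slot 4
Insert 21: h=0, 3 probes -> slot 3
Insert 9: h=2, 3 probes -> slot 5
Insert 64: h=1, 5 probes -> slot 6

Table: [70, 22, 28, 21, 74, 9, 64]


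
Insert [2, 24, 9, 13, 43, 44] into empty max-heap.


Insert 2: [2]
Insert 24: [24, 2]
Insert 9: [24, 2, 9]
Insert 13: [24, 13, 9, 2]
Insert 43: [43, 24, 9, 2, 13]
Insert 44: [44, 24, 43, 2, 13, 9]

Final heap: [44, 24, 43, 2, 13, 9]


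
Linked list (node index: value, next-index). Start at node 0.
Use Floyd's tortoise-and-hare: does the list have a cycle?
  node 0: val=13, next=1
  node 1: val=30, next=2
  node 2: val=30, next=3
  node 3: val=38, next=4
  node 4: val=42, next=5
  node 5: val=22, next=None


Floyd's tortoise (slow, +1) and hare (fast, +2):
  init: slow=0, fast=0
  step 1: slow=1, fast=2
  step 2: slow=2, fast=4
  step 3: fast 4->5->None, no cycle

Cycle: no


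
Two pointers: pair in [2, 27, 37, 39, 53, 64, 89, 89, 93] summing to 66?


lo=0(2)+hi=8(93)=95
lo=0(2)+hi=7(89)=91
lo=0(2)+hi=6(89)=91
lo=0(2)+hi=5(64)=66

Yes: 2+64=66


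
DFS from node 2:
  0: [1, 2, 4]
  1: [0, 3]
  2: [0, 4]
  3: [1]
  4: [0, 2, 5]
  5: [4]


Visit 2, push [4, 0]
Visit 0, push [4, 1]
Visit 1, push [3]
Visit 3, push []
Visit 4, push [5]
Visit 5, push []

DFS order: [2, 0, 1, 3, 4, 5]


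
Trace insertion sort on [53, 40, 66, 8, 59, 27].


Initial: [53, 40, 66, 8, 59, 27]
Insert 40: [40, 53, 66, 8, 59, 27]
Insert 66: [40, 53, 66, 8, 59, 27]
Insert 8: [8, 40, 53, 66, 59, 27]
Insert 59: [8, 40, 53, 59, 66, 27]
Insert 27: [8, 27, 40, 53, 59, 66]

Sorted: [8, 27, 40, 53, 59, 66]


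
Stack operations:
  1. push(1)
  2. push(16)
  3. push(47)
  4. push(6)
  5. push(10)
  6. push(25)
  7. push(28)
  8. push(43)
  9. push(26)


push(1) -> [1]
push(16) -> [1, 16]
push(47) -> [1, 16, 47]
push(6) -> [1, 16, 47, 6]
push(10) -> [1, 16, 47, 6, 10]
push(25) -> [1, 16, 47, 6, 10, 25]
push(28) -> [1, 16, 47, 6, 10, 25, 28]
push(43) -> [1, 16, 47, 6, 10, 25, 28, 43]
push(26) -> [1, 16, 47, 6, 10, 25, 28, 43, 26]

Final stack: [1, 16, 47, 6, 10, 25, 28, 43, 26]


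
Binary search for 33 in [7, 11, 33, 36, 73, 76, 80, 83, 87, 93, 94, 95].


Step 1: lo=0, hi=11, mid=5, val=76
Step 2: lo=0, hi=4, mid=2, val=33

Found at index 2


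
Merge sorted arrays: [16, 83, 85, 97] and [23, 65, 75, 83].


Take 16 from A
Take 23 from B
Take 65 from B
Take 75 from B
Take 83 from A
Take 83 from B

Merged: [16, 23, 65, 75, 83, 83, 85, 97]


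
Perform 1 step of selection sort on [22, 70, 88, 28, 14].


Initial: [22, 70, 88, 28, 14]
Step 1: min=14 at 4
  Swap: [14, 70, 88, 28, 22]

After 1 step: [14, 70, 88, 28, 22]


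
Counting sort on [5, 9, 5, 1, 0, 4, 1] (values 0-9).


Input: [5, 9, 5, 1, 0, 4, 1]
Counts: [1, 2, 0, 0, 1, 2, 0, 0, 0, 1]

Sorted: [0, 1, 1, 4, 5, 5, 9]


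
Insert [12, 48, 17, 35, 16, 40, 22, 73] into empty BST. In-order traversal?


Insert 12: root
Insert 48: R from 12
Insert 17: R from 12 -> L from 48
Insert 35: R from 12 -> L from 48 -> R from 17
Insert 16: R from 12 -> L from 48 -> L from 17
Insert 40: R from 12 -> L from 48 -> R from 17 -> R from 35
Insert 22: R from 12 -> L from 48 -> R from 17 -> L from 35
Insert 73: R from 12 -> R from 48

In-order: [12, 16, 17, 22, 35, 40, 48, 73]


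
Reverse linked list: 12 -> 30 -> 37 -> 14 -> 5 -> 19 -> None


Step 1: curr=12, set curr.next=prev(None) | reversed so far: 12
Step 2: curr=30, set curr.next=prev(12) | reversed so far: 30 -> 12
Step 3: curr=37, set curr.next=prev(30) | reversed so far: 37 -> 30 -> 12
Step 4: curr=14, set curr.next=prev(37) | reversed so far: 14 -> 37 -> 30 -> 12
Step 5: curr=5, set curr.next=prev(14) | reversed so far: 5 -> 14 -> 37 -> 30 -> 12
Step 6: curr=19, set curr.next=prev(5) | reversed so far: 19 -> 5 -> 14 -> 37 -> 30 -> 12

19 -> 5 -> 14 -> 37 -> 30 -> 12 -> None


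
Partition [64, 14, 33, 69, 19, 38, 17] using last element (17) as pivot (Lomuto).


Pivot: 17
  14 <= 17: swap -> [14, 64, 33, 69, 19, 38, 17]
Place pivot at 1: [14, 17, 33, 69, 19, 38, 64]

Partitioned: [14, 17, 33, 69, 19, 38, 64]


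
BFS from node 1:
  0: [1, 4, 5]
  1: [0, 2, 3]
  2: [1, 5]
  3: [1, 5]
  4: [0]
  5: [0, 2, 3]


Visit 1, enqueue [0, 2, 3]
Visit 0, enqueue [4, 5]
Visit 2, enqueue []
Visit 3, enqueue []
Visit 4, enqueue []
Visit 5, enqueue []

BFS order: [1, 0, 2, 3, 4, 5]


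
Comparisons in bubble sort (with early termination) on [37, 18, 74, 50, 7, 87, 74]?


Algorithm: bubble sort (with early termination)
Input: [37, 18, 74, 50, 7, 87, 74]
Sorted: [7, 18, 37, 50, 74, 74, 87]

20


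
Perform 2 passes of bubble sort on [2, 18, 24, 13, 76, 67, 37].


Initial: [2, 18, 24, 13, 76, 67, 37]
Pass 1: [2, 18, 13, 24, 67, 37, 76] (3 swaps)
Pass 2: [2, 13, 18, 24, 37, 67, 76] (2 swaps)

After 2 passes: [2, 13, 18, 24, 37, 67, 76]


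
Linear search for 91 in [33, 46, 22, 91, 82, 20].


i=0: 33!=91
i=1: 46!=91
i=2: 22!=91
i=3: 91==91 found!

Found at 3, 4 comps


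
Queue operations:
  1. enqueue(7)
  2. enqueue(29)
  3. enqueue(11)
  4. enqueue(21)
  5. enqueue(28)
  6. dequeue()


enqueue(7) -> [7]
enqueue(29) -> [7, 29]
enqueue(11) -> [7, 29, 11]
enqueue(21) -> [7, 29, 11, 21]
enqueue(28) -> [7, 29, 11, 21, 28]
dequeue()->7, [29, 11, 21, 28]

Final queue: [29, 11, 21, 28]


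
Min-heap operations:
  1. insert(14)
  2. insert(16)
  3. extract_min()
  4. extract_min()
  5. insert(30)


insert(14) -> [14]
insert(16) -> [14, 16]
extract_min()->14, [16]
extract_min()->16, []
insert(30) -> [30]

Final heap: [30]


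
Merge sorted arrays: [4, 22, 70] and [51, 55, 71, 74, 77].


Take 4 from A
Take 22 from A
Take 51 from B
Take 55 from B
Take 70 from A

Merged: [4, 22, 51, 55, 70, 71, 74, 77]


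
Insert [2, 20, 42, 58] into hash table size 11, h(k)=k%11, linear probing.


Insert 2: h=2 -> slot 2
Insert 20: h=9 -> slot 9
Insert 42: h=9, 1 probes -> slot 10
Insert 58: h=3 -> slot 3

Table: [None, None, 2, 58, None, None, None, None, None, 20, 42]


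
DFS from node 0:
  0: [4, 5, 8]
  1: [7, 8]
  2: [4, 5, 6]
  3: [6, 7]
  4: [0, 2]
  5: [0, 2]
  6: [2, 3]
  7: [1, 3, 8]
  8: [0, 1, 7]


Visit 0, push [8, 5, 4]
Visit 4, push [2]
Visit 2, push [6, 5]
Visit 5, push []
Visit 6, push [3]
Visit 3, push [7]
Visit 7, push [8, 1]
Visit 1, push [8]
Visit 8, push []

DFS order: [0, 4, 2, 5, 6, 3, 7, 1, 8]


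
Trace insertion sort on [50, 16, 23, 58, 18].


Initial: [50, 16, 23, 58, 18]
Insert 16: [16, 50, 23, 58, 18]
Insert 23: [16, 23, 50, 58, 18]
Insert 58: [16, 23, 50, 58, 18]
Insert 18: [16, 18, 23, 50, 58]

Sorted: [16, 18, 23, 50, 58]


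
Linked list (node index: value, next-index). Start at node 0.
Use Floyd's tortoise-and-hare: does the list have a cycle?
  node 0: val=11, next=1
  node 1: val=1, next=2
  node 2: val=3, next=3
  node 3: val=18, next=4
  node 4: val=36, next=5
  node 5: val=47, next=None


Floyd's tortoise (slow, +1) and hare (fast, +2):
  init: slow=0, fast=0
  step 1: slow=1, fast=2
  step 2: slow=2, fast=4
  step 3: fast 4->5->None, no cycle

Cycle: no


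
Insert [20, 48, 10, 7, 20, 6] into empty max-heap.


Insert 20: [20]
Insert 48: [48, 20]
Insert 10: [48, 20, 10]
Insert 7: [48, 20, 10, 7]
Insert 20: [48, 20, 10, 7, 20]
Insert 6: [48, 20, 10, 7, 20, 6]

Final heap: [48, 20, 10, 7, 20, 6]


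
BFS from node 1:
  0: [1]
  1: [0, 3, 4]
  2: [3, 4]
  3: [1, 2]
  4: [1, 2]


Visit 1, enqueue [0, 3, 4]
Visit 0, enqueue []
Visit 3, enqueue [2]
Visit 4, enqueue []
Visit 2, enqueue []

BFS order: [1, 0, 3, 4, 2]


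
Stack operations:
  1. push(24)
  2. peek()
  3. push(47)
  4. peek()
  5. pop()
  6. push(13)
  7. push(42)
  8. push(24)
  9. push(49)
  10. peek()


push(24) -> [24]
peek()->24
push(47) -> [24, 47]
peek()->47
pop()->47, [24]
push(13) -> [24, 13]
push(42) -> [24, 13, 42]
push(24) -> [24, 13, 42, 24]
push(49) -> [24, 13, 42, 24, 49]
peek()->49

Final stack: [24, 13, 42, 24, 49]


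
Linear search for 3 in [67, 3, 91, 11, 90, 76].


i=0: 67!=3
i=1: 3==3 found!

Found at 1, 2 comps


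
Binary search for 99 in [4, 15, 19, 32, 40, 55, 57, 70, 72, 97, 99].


Step 1: lo=0, hi=10, mid=5, val=55
Step 2: lo=6, hi=10, mid=8, val=72
Step 3: lo=9, hi=10, mid=9, val=97
Step 4: lo=10, hi=10, mid=10, val=99

Found at index 10


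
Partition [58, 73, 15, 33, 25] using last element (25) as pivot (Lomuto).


Pivot: 25
  15 <= 25: swap -> [15, 73, 58, 33, 25]
Place pivot at 1: [15, 25, 58, 33, 73]

Partitioned: [15, 25, 58, 33, 73]


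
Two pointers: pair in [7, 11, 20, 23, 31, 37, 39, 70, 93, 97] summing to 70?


lo=0(7)+hi=9(97)=104
lo=0(7)+hi=8(93)=100
lo=0(7)+hi=7(70)=77
lo=0(7)+hi=6(39)=46
lo=1(11)+hi=6(39)=50
lo=2(20)+hi=6(39)=59
lo=3(23)+hi=6(39)=62
lo=4(31)+hi=6(39)=70

Yes: 31+39=70


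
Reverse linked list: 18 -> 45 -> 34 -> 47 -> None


Step 1: curr=18, set curr.next=prev(None) | reversed so far: 18
Step 2: curr=45, set curr.next=prev(18) | reversed so far: 45 -> 18
Step 3: curr=34, set curr.next=prev(45) | reversed so far: 34 -> 45 -> 18
Step 4: curr=47, set curr.next=prev(34) | reversed so far: 47 -> 34 -> 45 -> 18

47 -> 34 -> 45 -> 18 -> None


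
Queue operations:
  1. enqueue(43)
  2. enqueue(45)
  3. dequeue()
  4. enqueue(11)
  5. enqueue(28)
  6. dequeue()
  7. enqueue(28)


enqueue(43) -> [43]
enqueue(45) -> [43, 45]
dequeue()->43, [45]
enqueue(11) -> [45, 11]
enqueue(28) -> [45, 11, 28]
dequeue()->45, [11, 28]
enqueue(28) -> [11, 28, 28]

Final queue: [11, 28, 28]


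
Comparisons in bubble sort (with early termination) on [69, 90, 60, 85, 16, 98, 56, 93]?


Algorithm: bubble sort (with early termination)
Input: [69, 90, 60, 85, 16, 98, 56, 93]
Sorted: [16, 56, 60, 69, 85, 90, 93, 98]

27


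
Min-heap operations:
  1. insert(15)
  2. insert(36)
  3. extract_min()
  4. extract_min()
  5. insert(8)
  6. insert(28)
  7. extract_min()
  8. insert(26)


insert(15) -> [15]
insert(36) -> [15, 36]
extract_min()->15, [36]
extract_min()->36, []
insert(8) -> [8]
insert(28) -> [8, 28]
extract_min()->8, [28]
insert(26) -> [26, 28]

Final heap: [26, 28]


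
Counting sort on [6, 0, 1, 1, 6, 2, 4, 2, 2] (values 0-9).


Input: [6, 0, 1, 1, 6, 2, 4, 2, 2]
Counts: [1, 2, 3, 0, 1, 0, 2, 0, 0, 0]

Sorted: [0, 1, 1, 2, 2, 2, 4, 6, 6]


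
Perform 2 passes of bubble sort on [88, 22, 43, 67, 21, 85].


Initial: [88, 22, 43, 67, 21, 85]
Pass 1: [22, 43, 67, 21, 85, 88] (5 swaps)
Pass 2: [22, 43, 21, 67, 85, 88] (1 swaps)

After 2 passes: [22, 43, 21, 67, 85, 88]


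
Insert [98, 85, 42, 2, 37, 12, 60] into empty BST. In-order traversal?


Insert 98: root
Insert 85: L from 98
Insert 42: L from 98 -> L from 85
Insert 2: L from 98 -> L from 85 -> L from 42
Insert 37: L from 98 -> L from 85 -> L from 42 -> R from 2
Insert 12: L from 98 -> L from 85 -> L from 42 -> R from 2 -> L from 37
Insert 60: L from 98 -> L from 85 -> R from 42

In-order: [2, 12, 37, 42, 60, 85, 98]


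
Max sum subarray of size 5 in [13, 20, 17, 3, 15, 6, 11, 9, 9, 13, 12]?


[0:5]: 68
[1:6]: 61
[2:7]: 52
[3:8]: 44
[4:9]: 50
[5:10]: 48
[6:11]: 54

Max: 68 at [0:5]


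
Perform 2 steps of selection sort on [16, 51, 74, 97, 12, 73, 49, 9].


Initial: [16, 51, 74, 97, 12, 73, 49, 9]
Step 1: min=9 at 7
  Swap: [9, 51, 74, 97, 12, 73, 49, 16]
Step 2: min=12 at 4
  Swap: [9, 12, 74, 97, 51, 73, 49, 16]

After 2 steps: [9, 12, 74, 97, 51, 73, 49, 16]


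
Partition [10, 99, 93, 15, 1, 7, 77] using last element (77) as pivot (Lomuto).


Pivot: 77
  10 <= 77: advance i (no swap)
  15 <= 77: swap -> [10, 15, 93, 99, 1, 7, 77]
  1 <= 77: swap -> [10, 15, 1, 99, 93, 7, 77]
  7 <= 77: swap -> [10, 15, 1, 7, 93, 99, 77]
Place pivot at 4: [10, 15, 1, 7, 77, 99, 93]

Partitioned: [10, 15, 1, 7, 77, 99, 93]


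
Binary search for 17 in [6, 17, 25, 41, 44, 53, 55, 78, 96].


Step 1: lo=0, hi=8, mid=4, val=44
Step 2: lo=0, hi=3, mid=1, val=17

Found at index 1


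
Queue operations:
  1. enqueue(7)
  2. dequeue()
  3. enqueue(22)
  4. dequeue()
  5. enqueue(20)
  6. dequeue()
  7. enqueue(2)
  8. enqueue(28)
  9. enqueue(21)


enqueue(7) -> [7]
dequeue()->7, []
enqueue(22) -> [22]
dequeue()->22, []
enqueue(20) -> [20]
dequeue()->20, []
enqueue(2) -> [2]
enqueue(28) -> [2, 28]
enqueue(21) -> [2, 28, 21]

Final queue: [2, 28, 21]


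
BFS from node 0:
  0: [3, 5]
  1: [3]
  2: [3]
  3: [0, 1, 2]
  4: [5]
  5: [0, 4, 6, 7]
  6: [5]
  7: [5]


Visit 0, enqueue [3, 5]
Visit 3, enqueue [1, 2]
Visit 5, enqueue [4, 6, 7]
Visit 1, enqueue []
Visit 2, enqueue []
Visit 4, enqueue []
Visit 6, enqueue []
Visit 7, enqueue []

BFS order: [0, 3, 5, 1, 2, 4, 6, 7]


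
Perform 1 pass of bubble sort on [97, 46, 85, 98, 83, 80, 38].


Initial: [97, 46, 85, 98, 83, 80, 38]
Pass 1: [46, 85, 97, 83, 80, 38, 98] (5 swaps)

After 1 pass: [46, 85, 97, 83, 80, 38, 98]


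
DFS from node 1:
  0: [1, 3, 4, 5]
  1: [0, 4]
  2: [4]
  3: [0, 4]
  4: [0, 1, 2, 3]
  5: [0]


Visit 1, push [4, 0]
Visit 0, push [5, 4, 3]
Visit 3, push [4]
Visit 4, push [2]
Visit 2, push []
Visit 5, push []

DFS order: [1, 0, 3, 4, 2, 5]


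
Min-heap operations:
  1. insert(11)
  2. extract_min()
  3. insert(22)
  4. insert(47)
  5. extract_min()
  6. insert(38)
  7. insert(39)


insert(11) -> [11]
extract_min()->11, []
insert(22) -> [22]
insert(47) -> [22, 47]
extract_min()->22, [47]
insert(38) -> [38, 47]
insert(39) -> [38, 47, 39]

Final heap: [38, 47, 39]


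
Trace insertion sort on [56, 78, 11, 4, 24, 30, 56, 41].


Initial: [56, 78, 11, 4, 24, 30, 56, 41]
Insert 78: [56, 78, 11, 4, 24, 30, 56, 41]
Insert 11: [11, 56, 78, 4, 24, 30, 56, 41]
Insert 4: [4, 11, 56, 78, 24, 30, 56, 41]
Insert 24: [4, 11, 24, 56, 78, 30, 56, 41]
Insert 30: [4, 11, 24, 30, 56, 78, 56, 41]
Insert 56: [4, 11, 24, 30, 56, 56, 78, 41]
Insert 41: [4, 11, 24, 30, 41, 56, 56, 78]

Sorted: [4, 11, 24, 30, 41, 56, 56, 78]


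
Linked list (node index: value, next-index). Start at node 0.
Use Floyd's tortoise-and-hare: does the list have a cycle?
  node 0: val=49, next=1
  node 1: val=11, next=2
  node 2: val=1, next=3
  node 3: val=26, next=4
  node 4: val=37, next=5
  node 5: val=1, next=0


Floyd's tortoise (slow, +1) and hare (fast, +2):
  init: slow=0, fast=0
  step 1: slow=1, fast=2
  step 2: slow=2, fast=4
  step 3: slow=3, fast=0
  step 4: slow=4, fast=2
  step 5: slow=5, fast=4
  step 6: slow=0, fast=0
  slow == fast at node 0: cycle detected

Cycle: yes


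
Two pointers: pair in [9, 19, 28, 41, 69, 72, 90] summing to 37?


lo=0(9)+hi=6(90)=99
lo=0(9)+hi=5(72)=81
lo=0(9)+hi=4(69)=78
lo=0(9)+hi=3(41)=50
lo=0(9)+hi=2(28)=37

Yes: 9+28=37


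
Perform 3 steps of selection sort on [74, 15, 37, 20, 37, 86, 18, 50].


Initial: [74, 15, 37, 20, 37, 86, 18, 50]
Step 1: min=15 at 1
  Swap: [15, 74, 37, 20, 37, 86, 18, 50]
Step 2: min=18 at 6
  Swap: [15, 18, 37, 20, 37, 86, 74, 50]
Step 3: min=20 at 3
  Swap: [15, 18, 20, 37, 37, 86, 74, 50]

After 3 steps: [15, 18, 20, 37, 37, 86, 74, 50]


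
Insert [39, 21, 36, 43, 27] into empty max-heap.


Insert 39: [39]
Insert 21: [39, 21]
Insert 36: [39, 21, 36]
Insert 43: [43, 39, 36, 21]
Insert 27: [43, 39, 36, 21, 27]

Final heap: [43, 39, 36, 21, 27]


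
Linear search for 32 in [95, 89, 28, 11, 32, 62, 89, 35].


i=0: 95!=32
i=1: 89!=32
i=2: 28!=32
i=3: 11!=32
i=4: 32==32 found!

Found at 4, 5 comps


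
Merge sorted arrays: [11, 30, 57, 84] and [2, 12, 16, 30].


Take 2 from B
Take 11 from A
Take 12 from B
Take 16 from B
Take 30 from A
Take 30 from B

Merged: [2, 11, 12, 16, 30, 30, 57, 84]


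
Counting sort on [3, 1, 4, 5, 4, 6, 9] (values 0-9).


Input: [3, 1, 4, 5, 4, 6, 9]
Counts: [0, 1, 0, 1, 2, 1, 1, 0, 0, 1]

Sorted: [1, 3, 4, 4, 5, 6, 9]


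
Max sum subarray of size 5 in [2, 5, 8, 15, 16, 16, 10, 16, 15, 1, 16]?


[0:5]: 46
[1:6]: 60
[2:7]: 65
[3:8]: 73
[4:9]: 73
[5:10]: 58
[6:11]: 58

Max: 73 at [3:8]


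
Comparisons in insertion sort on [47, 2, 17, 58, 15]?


Algorithm: insertion sort
Input: [47, 2, 17, 58, 15]
Sorted: [2, 15, 17, 47, 58]

8


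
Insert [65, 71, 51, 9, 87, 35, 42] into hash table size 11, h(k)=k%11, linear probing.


Insert 65: h=10 -> slot 10
Insert 71: h=5 -> slot 5
Insert 51: h=7 -> slot 7
Insert 9: h=9 -> slot 9
Insert 87: h=10, 1 probes -> slot 0
Insert 35: h=2 -> slot 2
Insert 42: h=9, 3 probes -> slot 1

Table: [87, 42, 35, None, None, 71, None, 51, None, 9, 65]


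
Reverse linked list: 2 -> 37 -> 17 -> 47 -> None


Step 1: curr=2, set curr.next=prev(None) | reversed so far: 2
Step 2: curr=37, set curr.next=prev(2) | reversed so far: 37 -> 2
Step 3: curr=17, set curr.next=prev(37) | reversed so far: 17 -> 37 -> 2
Step 4: curr=47, set curr.next=prev(17) | reversed so far: 47 -> 17 -> 37 -> 2

47 -> 17 -> 37 -> 2 -> None


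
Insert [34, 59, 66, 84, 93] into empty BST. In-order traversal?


Insert 34: root
Insert 59: R from 34
Insert 66: R from 34 -> R from 59
Insert 84: R from 34 -> R from 59 -> R from 66
Insert 93: R from 34 -> R from 59 -> R from 66 -> R from 84

In-order: [34, 59, 66, 84, 93]


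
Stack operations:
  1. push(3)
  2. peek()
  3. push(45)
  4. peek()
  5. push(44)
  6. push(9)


push(3) -> [3]
peek()->3
push(45) -> [3, 45]
peek()->45
push(44) -> [3, 45, 44]
push(9) -> [3, 45, 44, 9]

Final stack: [3, 45, 44, 9]


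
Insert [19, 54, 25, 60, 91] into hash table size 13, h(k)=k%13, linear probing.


Insert 19: h=6 -> slot 6
Insert 54: h=2 -> slot 2
Insert 25: h=12 -> slot 12
Insert 60: h=8 -> slot 8
Insert 91: h=0 -> slot 0

Table: [91, None, 54, None, None, None, 19, None, 60, None, None, None, 25]


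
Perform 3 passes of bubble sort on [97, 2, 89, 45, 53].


Initial: [97, 2, 89, 45, 53]
Pass 1: [2, 89, 45, 53, 97] (4 swaps)
Pass 2: [2, 45, 53, 89, 97] (2 swaps)
Pass 3: [2, 45, 53, 89, 97] (0 swaps)

After 3 passes: [2, 45, 53, 89, 97]


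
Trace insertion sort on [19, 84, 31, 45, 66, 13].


Initial: [19, 84, 31, 45, 66, 13]
Insert 84: [19, 84, 31, 45, 66, 13]
Insert 31: [19, 31, 84, 45, 66, 13]
Insert 45: [19, 31, 45, 84, 66, 13]
Insert 66: [19, 31, 45, 66, 84, 13]
Insert 13: [13, 19, 31, 45, 66, 84]

Sorted: [13, 19, 31, 45, 66, 84]


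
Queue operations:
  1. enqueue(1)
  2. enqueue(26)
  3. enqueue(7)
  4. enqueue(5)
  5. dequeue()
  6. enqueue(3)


enqueue(1) -> [1]
enqueue(26) -> [1, 26]
enqueue(7) -> [1, 26, 7]
enqueue(5) -> [1, 26, 7, 5]
dequeue()->1, [26, 7, 5]
enqueue(3) -> [26, 7, 5, 3]

Final queue: [26, 7, 5, 3]


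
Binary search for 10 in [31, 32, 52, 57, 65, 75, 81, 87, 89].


Step 1: lo=0, hi=8, mid=4, val=65
Step 2: lo=0, hi=3, mid=1, val=32
Step 3: lo=0, hi=0, mid=0, val=31

Not found


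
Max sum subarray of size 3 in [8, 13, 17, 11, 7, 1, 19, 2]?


[0:3]: 38
[1:4]: 41
[2:5]: 35
[3:6]: 19
[4:7]: 27
[5:8]: 22

Max: 41 at [1:4]


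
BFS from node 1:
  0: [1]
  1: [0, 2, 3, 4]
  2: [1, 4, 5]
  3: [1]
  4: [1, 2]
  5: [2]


Visit 1, enqueue [0, 2, 3, 4]
Visit 0, enqueue []
Visit 2, enqueue [5]
Visit 3, enqueue []
Visit 4, enqueue []
Visit 5, enqueue []

BFS order: [1, 0, 2, 3, 4, 5]


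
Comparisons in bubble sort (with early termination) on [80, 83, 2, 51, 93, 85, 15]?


Algorithm: bubble sort (with early termination)
Input: [80, 83, 2, 51, 93, 85, 15]
Sorted: [2, 15, 51, 80, 83, 85, 93]

21


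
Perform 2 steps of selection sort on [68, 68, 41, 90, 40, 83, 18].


Initial: [68, 68, 41, 90, 40, 83, 18]
Step 1: min=18 at 6
  Swap: [18, 68, 41, 90, 40, 83, 68]
Step 2: min=40 at 4
  Swap: [18, 40, 41, 90, 68, 83, 68]

After 2 steps: [18, 40, 41, 90, 68, 83, 68]


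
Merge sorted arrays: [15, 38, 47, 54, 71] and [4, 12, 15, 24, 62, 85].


Take 4 from B
Take 12 from B
Take 15 from A
Take 15 from B
Take 24 from B
Take 38 from A
Take 47 from A
Take 54 from A
Take 62 from B
Take 71 from A

Merged: [4, 12, 15, 15, 24, 38, 47, 54, 62, 71, 85]


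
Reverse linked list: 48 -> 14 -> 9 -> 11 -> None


Step 1: curr=48, set curr.next=prev(None) | reversed so far: 48
Step 2: curr=14, set curr.next=prev(48) | reversed so far: 14 -> 48
Step 3: curr=9, set curr.next=prev(14) | reversed so far: 9 -> 14 -> 48
Step 4: curr=11, set curr.next=prev(9) | reversed so far: 11 -> 9 -> 14 -> 48

11 -> 9 -> 14 -> 48 -> None


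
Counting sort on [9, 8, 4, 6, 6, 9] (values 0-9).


Input: [9, 8, 4, 6, 6, 9]
Counts: [0, 0, 0, 0, 1, 0, 2, 0, 1, 2]

Sorted: [4, 6, 6, 8, 9, 9]


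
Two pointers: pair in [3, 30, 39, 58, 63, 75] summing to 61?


lo=0(3)+hi=5(75)=78
lo=0(3)+hi=4(63)=66
lo=0(3)+hi=3(58)=61

Yes: 3+58=61


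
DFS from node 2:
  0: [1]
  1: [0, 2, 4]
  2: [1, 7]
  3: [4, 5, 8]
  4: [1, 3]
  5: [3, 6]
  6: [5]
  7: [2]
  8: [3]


Visit 2, push [7, 1]
Visit 1, push [4, 0]
Visit 0, push []
Visit 4, push [3]
Visit 3, push [8, 5]
Visit 5, push [6]
Visit 6, push []
Visit 8, push []
Visit 7, push []

DFS order: [2, 1, 0, 4, 3, 5, 6, 8, 7]


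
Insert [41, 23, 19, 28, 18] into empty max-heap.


Insert 41: [41]
Insert 23: [41, 23]
Insert 19: [41, 23, 19]
Insert 28: [41, 28, 19, 23]
Insert 18: [41, 28, 19, 23, 18]

Final heap: [41, 28, 19, 23, 18]


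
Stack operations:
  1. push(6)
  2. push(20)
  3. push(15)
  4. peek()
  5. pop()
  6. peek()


push(6) -> [6]
push(20) -> [6, 20]
push(15) -> [6, 20, 15]
peek()->15
pop()->15, [6, 20]
peek()->20

Final stack: [6, 20]


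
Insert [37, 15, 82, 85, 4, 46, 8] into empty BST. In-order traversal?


Insert 37: root
Insert 15: L from 37
Insert 82: R from 37
Insert 85: R from 37 -> R from 82
Insert 4: L from 37 -> L from 15
Insert 46: R from 37 -> L from 82
Insert 8: L from 37 -> L from 15 -> R from 4

In-order: [4, 8, 15, 37, 46, 82, 85]


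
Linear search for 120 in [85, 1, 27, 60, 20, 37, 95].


i=0: 85!=120
i=1: 1!=120
i=2: 27!=120
i=3: 60!=120
i=4: 20!=120
i=5: 37!=120
i=6: 95!=120

Not found, 7 comps


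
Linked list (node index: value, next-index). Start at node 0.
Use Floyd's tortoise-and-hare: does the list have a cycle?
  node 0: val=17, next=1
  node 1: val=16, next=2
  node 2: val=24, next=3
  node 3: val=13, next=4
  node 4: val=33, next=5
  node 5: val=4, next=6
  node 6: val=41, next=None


Floyd's tortoise (slow, +1) and hare (fast, +2):
  init: slow=0, fast=0
  step 1: slow=1, fast=2
  step 2: slow=2, fast=4
  step 3: slow=3, fast=6
  step 4: fast -> None, no cycle

Cycle: no


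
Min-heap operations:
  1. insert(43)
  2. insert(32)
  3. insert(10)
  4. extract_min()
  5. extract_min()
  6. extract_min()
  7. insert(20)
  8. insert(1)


insert(43) -> [43]
insert(32) -> [32, 43]
insert(10) -> [10, 43, 32]
extract_min()->10, [32, 43]
extract_min()->32, [43]
extract_min()->43, []
insert(20) -> [20]
insert(1) -> [1, 20]

Final heap: [1, 20]


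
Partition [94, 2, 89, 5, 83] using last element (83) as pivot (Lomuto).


Pivot: 83
  2 <= 83: swap -> [2, 94, 89, 5, 83]
  5 <= 83: swap -> [2, 5, 89, 94, 83]
Place pivot at 2: [2, 5, 83, 94, 89]

Partitioned: [2, 5, 83, 94, 89]


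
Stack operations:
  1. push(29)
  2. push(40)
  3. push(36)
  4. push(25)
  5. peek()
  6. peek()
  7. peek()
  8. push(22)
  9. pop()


push(29) -> [29]
push(40) -> [29, 40]
push(36) -> [29, 40, 36]
push(25) -> [29, 40, 36, 25]
peek()->25
peek()->25
peek()->25
push(22) -> [29, 40, 36, 25, 22]
pop()->22, [29, 40, 36, 25]

Final stack: [29, 40, 36, 25]


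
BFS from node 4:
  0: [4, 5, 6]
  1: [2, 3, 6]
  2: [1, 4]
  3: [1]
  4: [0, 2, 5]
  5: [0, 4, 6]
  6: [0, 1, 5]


Visit 4, enqueue [0, 2, 5]
Visit 0, enqueue [6]
Visit 2, enqueue [1]
Visit 5, enqueue []
Visit 6, enqueue []
Visit 1, enqueue [3]
Visit 3, enqueue []

BFS order: [4, 0, 2, 5, 6, 1, 3]


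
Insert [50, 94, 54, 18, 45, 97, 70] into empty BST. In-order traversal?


Insert 50: root
Insert 94: R from 50
Insert 54: R from 50 -> L from 94
Insert 18: L from 50
Insert 45: L from 50 -> R from 18
Insert 97: R from 50 -> R from 94
Insert 70: R from 50 -> L from 94 -> R from 54

In-order: [18, 45, 50, 54, 70, 94, 97]


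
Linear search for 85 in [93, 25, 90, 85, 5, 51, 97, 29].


i=0: 93!=85
i=1: 25!=85
i=2: 90!=85
i=3: 85==85 found!

Found at 3, 4 comps


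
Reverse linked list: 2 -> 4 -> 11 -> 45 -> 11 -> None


Step 1: curr=2, set curr.next=prev(None) | reversed so far: 2
Step 2: curr=4, set curr.next=prev(2) | reversed so far: 4 -> 2
Step 3: curr=11, set curr.next=prev(4) | reversed so far: 11 -> 4 -> 2
Step 4: curr=45, set curr.next=prev(11) | reversed so far: 45 -> 11 -> 4 -> 2
Step 5: curr=11, set curr.next=prev(45) | reversed so far: 11 -> 45 -> 11 -> 4 -> 2

11 -> 45 -> 11 -> 4 -> 2 -> None
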